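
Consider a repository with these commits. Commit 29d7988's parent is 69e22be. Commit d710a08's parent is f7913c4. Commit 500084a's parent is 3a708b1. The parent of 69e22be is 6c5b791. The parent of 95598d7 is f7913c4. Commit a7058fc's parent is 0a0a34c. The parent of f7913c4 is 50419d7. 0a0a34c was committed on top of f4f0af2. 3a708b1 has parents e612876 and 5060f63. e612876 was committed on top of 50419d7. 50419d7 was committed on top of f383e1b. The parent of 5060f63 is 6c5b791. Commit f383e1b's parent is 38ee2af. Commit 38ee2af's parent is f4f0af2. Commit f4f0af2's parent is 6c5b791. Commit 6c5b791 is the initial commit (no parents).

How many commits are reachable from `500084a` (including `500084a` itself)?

9

Walking parent pointers from 500084a: reachable set = {38ee2af, 3a708b1, 500084a, 50419d7, 5060f63, 6c5b791, e612876, f383e1b, f4f0af2}.
That is 9 commits.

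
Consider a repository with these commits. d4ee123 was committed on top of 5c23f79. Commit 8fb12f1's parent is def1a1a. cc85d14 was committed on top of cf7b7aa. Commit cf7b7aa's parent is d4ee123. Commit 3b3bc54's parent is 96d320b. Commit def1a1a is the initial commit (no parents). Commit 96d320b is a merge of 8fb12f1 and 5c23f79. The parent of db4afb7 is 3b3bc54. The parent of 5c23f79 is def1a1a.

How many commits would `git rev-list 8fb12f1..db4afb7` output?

Reachable from db4afb7: {3b3bc54, 5c23f79, 8fb12f1, 96d320b, db4afb7, def1a1a}.
Reachable from 8fb12f1: {8fb12f1, def1a1a}.
In db4afb7's history but not 8fb12f1's: {3b3bc54, 5c23f79, 96d320b, db4afb7} — 4 commits.

4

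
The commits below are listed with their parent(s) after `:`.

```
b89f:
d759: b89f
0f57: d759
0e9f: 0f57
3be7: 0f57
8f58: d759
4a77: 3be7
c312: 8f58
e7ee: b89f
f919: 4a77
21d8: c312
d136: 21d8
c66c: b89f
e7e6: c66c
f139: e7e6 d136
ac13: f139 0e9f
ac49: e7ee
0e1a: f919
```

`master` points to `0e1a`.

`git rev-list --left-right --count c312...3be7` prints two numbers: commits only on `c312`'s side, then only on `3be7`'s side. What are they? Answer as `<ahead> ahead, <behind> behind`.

2 ahead, 2 behind

Reachable from c312: {8f58, b89f, c312, d759}.
Reachable from 3be7: {0f57, 3be7, b89f, d759}.
Only in c312's history (ahead): {8f58, c312} — 2.
Only in 3be7's history (behind): {0f57, 3be7} — 2.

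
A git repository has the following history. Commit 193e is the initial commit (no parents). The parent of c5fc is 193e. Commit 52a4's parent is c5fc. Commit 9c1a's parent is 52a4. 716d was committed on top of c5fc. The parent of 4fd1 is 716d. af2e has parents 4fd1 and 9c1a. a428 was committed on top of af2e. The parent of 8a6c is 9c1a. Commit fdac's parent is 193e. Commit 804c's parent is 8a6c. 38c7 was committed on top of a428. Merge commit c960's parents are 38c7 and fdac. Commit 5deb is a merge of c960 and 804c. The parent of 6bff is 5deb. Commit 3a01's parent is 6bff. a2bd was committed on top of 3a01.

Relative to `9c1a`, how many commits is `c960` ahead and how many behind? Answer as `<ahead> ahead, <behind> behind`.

7 ahead, 0 behind

Reachable from c960: {193e, 38c7, 4fd1, 52a4, 716d, 9c1a, a428, af2e, c5fc, c960, fdac}.
Reachable from 9c1a: {193e, 52a4, 9c1a, c5fc}.
Only in c960's history (ahead): {38c7, 4fd1, 716d, a428, af2e, c960, fdac} — 7.
Only in 9c1a's history (behind): {} — 0.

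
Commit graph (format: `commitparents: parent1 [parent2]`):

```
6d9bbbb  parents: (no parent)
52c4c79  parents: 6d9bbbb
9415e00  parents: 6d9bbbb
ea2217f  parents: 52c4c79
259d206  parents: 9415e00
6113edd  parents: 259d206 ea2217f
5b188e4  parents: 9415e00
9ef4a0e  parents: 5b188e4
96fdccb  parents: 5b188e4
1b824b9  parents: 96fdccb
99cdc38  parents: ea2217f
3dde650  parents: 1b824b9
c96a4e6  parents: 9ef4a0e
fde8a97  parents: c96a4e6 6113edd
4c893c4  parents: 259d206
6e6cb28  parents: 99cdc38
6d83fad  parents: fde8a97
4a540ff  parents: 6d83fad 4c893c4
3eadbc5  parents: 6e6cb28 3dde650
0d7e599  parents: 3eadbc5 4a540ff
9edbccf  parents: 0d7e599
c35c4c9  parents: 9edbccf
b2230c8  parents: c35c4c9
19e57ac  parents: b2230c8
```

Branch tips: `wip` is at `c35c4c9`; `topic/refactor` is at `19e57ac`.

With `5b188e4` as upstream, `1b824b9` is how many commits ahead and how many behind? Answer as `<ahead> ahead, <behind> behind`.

Reachable from 1b824b9: {1b824b9, 5b188e4, 6d9bbbb, 9415e00, 96fdccb}.
Reachable from 5b188e4: {5b188e4, 6d9bbbb, 9415e00}.
Only in 1b824b9's history (ahead): {1b824b9, 96fdccb} — 2.
Only in 5b188e4's history (behind): {} — 0.

2 ahead, 0 behind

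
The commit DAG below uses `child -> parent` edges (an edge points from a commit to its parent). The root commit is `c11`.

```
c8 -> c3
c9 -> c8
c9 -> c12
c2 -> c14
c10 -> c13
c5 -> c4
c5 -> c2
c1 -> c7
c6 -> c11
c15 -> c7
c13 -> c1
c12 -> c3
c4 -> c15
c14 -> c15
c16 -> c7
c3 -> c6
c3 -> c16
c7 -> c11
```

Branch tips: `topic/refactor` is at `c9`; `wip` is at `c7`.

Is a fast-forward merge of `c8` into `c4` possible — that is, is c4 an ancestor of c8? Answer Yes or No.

A fast-forward from c4 to c8 is possible iff c4 is an ancestor of c8.
Ancestors of c8: {c11, c16, c3, c6, c7, c8}.
c4 is not among them, so fast-forward is not possible.

No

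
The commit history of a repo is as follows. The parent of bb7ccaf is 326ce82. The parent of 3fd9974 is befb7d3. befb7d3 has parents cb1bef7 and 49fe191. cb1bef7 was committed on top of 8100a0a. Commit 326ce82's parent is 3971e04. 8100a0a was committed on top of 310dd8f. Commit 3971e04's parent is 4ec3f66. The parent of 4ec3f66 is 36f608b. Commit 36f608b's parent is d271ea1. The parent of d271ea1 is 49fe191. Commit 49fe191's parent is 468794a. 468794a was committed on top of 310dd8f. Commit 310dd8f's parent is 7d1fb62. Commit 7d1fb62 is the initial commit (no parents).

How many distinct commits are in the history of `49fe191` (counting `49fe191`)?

Walking parent pointers from 49fe191: reachable set = {310dd8f, 468794a, 49fe191, 7d1fb62}.
That is 4 commits.

4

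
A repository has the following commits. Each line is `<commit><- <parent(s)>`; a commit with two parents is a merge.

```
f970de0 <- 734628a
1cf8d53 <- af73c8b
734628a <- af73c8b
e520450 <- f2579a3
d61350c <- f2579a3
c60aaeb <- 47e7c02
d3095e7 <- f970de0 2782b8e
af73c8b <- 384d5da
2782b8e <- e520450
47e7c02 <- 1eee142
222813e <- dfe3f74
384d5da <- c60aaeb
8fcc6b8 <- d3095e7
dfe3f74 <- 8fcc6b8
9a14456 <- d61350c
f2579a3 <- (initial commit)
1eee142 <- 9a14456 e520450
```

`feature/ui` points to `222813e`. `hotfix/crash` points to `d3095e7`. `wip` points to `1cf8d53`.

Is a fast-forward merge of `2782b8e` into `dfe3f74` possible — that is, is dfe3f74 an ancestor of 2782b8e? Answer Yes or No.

A fast-forward from dfe3f74 to 2782b8e is possible iff dfe3f74 is an ancestor of 2782b8e.
Ancestors of 2782b8e: {2782b8e, e520450, f2579a3}.
dfe3f74 is not among them, so fast-forward is not possible.

No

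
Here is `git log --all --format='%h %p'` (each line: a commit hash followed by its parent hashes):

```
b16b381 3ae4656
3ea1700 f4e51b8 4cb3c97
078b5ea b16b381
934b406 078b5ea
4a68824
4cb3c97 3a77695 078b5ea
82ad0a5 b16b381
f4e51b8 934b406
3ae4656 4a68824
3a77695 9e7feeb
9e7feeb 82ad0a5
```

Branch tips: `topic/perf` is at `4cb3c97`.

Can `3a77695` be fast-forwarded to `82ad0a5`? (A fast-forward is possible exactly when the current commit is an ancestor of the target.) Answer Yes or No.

No

A fast-forward from 3a77695 to 82ad0a5 is possible iff 3a77695 is an ancestor of 82ad0a5.
Ancestors of 82ad0a5: {3ae4656, 4a68824, 82ad0a5, b16b381}.
3a77695 is not among them, so fast-forward is not possible.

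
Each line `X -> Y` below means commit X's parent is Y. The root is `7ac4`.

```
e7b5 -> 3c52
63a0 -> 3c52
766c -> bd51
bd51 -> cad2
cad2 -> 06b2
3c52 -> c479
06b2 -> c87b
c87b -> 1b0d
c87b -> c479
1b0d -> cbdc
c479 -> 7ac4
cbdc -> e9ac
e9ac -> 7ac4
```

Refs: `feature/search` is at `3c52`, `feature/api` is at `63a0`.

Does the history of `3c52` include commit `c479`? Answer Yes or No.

Yes

Ancestors of 3c52 (commits reachable by following parents): {3c52, 7ac4, c479}.
c479 is in that set, so it is an ancestor of 3c52.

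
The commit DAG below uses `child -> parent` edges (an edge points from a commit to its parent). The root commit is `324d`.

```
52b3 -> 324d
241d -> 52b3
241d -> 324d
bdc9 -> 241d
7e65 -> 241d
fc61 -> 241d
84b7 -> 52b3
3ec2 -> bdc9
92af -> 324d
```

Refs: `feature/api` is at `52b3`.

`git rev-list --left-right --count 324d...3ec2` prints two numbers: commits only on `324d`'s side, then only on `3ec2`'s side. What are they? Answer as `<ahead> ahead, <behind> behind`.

0 ahead, 4 behind

Reachable from 324d: {324d}.
Reachable from 3ec2: {241d, 324d, 3ec2, 52b3, bdc9}.
Only in 324d's history (ahead): {} — 0.
Only in 3ec2's history (behind): {241d, 3ec2, 52b3, bdc9} — 4.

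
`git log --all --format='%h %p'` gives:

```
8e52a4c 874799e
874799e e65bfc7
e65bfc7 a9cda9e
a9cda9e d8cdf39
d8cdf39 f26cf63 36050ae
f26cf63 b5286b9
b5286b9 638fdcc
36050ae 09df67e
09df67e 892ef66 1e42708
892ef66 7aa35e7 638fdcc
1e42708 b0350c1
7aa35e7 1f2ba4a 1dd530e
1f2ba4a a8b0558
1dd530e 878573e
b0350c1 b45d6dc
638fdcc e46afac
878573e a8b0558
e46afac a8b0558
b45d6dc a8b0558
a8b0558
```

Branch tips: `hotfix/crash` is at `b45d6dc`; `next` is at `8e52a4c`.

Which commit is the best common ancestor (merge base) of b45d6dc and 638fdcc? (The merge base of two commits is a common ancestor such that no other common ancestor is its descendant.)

Ancestors of b45d6dc: {a8b0558, b45d6dc}.
Ancestors of 638fdcc: {638fdcc, a8b0558, e46afac}.
Common ancestors: {a8b0558}.
The only common ancestor is a8b0558, so it is the merge base.

a8b0558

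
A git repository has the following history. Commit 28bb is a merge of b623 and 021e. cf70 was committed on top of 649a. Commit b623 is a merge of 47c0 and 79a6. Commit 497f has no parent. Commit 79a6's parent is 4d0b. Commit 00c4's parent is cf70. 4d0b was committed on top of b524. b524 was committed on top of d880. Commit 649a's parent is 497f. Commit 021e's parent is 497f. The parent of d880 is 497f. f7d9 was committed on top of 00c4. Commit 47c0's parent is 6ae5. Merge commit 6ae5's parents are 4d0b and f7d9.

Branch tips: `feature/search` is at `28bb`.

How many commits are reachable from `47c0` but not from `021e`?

Reachable from 47c0: {00c4, 47c0, 497f, 4d0b, 649a, 6ae5, b524, cf70, d880, f7d9}.
Reachable from 021e: {021e, 497f}.
In 47c0's history but not 021e's: {00c4, 47c0, 4d0b, 649a, 6ae5, b524, cf70, d880, f7d9} — 9 commits.

9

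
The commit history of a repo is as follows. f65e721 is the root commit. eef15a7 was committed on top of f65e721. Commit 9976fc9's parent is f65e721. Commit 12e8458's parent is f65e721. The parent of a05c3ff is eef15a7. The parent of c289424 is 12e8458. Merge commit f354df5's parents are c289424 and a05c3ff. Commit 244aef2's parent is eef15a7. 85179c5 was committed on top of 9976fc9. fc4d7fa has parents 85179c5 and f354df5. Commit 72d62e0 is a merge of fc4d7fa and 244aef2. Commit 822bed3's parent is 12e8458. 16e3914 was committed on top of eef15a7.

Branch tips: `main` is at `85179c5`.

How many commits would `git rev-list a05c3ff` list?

3

Walking parent pointers from a05c3ff: reachable set = {a05c3ff, eef15a7, f65e721}.
That is 3 commits.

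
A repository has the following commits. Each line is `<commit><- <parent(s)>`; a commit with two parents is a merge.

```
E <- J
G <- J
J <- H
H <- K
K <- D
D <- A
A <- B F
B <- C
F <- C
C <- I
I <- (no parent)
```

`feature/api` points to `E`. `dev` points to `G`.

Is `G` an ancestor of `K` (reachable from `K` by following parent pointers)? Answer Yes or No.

No

Ancestors of K: {A, B, C, D, F, I, K}.
G is not in that set, so it is not an ancestor of K.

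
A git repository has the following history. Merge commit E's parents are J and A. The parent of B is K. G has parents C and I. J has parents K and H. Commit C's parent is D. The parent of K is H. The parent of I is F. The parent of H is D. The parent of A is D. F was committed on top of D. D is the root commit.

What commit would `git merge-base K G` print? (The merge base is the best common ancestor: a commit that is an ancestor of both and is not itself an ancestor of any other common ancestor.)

D

Ancestors of K: {D, H, K}.
Ancestors of G: {C, D, F, G, I}.
Common ancestors: {D}.
The only common ancestor is D, so it is the merge base.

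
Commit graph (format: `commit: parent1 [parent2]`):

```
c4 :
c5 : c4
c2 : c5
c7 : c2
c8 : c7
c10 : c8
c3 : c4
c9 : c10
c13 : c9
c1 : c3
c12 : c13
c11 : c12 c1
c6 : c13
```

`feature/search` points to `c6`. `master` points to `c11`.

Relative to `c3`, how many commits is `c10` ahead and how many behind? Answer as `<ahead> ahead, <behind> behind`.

5 ahead, 1 behind

Reachable from c10: {c10, c2, c4, c5, c7, c8}.
Reachable from c3: {c3, c4}.
Only in c10's history (ahead): {c10, c2, c5, c7, c8} — 5.
Only in c3's history (behind): {c3} — 1.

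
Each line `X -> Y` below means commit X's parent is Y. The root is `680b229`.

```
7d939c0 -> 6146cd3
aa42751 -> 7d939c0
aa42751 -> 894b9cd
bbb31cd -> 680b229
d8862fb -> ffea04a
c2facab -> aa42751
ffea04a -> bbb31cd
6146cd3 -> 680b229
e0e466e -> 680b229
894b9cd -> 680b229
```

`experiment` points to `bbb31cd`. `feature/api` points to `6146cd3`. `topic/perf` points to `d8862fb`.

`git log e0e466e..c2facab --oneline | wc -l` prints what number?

5

Reachable from c2facab: {6146cd3, 680b229, 7d939c0, 894b9cd, aa42751, c2facab}.
Reachable from e0e466e: {680b229, e0e466e}.
In c2facab's history but not e0e466e's: {6146cd3, 7d939c0, 894b9cd, aa42751, c2facab} — 5 commits.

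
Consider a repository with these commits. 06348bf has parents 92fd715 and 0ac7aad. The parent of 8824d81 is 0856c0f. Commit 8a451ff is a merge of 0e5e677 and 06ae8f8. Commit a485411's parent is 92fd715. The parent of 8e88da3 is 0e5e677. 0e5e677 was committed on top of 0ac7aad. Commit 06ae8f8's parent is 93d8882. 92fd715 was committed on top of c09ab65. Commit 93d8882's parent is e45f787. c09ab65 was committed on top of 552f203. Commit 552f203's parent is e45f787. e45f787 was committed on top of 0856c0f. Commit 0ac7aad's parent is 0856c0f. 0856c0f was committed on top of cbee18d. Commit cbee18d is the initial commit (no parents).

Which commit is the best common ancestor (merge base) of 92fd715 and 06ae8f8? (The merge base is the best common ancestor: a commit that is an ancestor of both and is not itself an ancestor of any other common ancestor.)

e45f787

Ancestors of 92fd715: {0856c0f, 552f203, 92fd715, c09ab65, cbee18d, e45f787}.
Ancestors of 06ae8f8: {06ae8f8, 0856c0f, 93d8882, cbee18d, e45f787}.
Common ancestors: {0856c0f, cbee18d, e45f787}.
Among these, e45f787 is not an ancestor of any other common ancestor — it is the merge base.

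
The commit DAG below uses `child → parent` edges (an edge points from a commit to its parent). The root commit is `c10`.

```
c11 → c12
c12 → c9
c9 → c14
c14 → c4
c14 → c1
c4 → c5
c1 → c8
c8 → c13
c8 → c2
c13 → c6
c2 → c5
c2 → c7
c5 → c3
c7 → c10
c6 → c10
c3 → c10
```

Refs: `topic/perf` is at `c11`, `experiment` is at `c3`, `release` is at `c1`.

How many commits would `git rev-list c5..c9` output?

9

Reachable from c9: {c1, c10, c13, c14, c2, c3, c4, c5, c6, c7, c8, c9}.
Reachable from c5: {c10, c3, c5}.
In c9's history but not c5's: {c1, c13, c14, c2, c4, c6, c7, c8, c9} — 9 commits.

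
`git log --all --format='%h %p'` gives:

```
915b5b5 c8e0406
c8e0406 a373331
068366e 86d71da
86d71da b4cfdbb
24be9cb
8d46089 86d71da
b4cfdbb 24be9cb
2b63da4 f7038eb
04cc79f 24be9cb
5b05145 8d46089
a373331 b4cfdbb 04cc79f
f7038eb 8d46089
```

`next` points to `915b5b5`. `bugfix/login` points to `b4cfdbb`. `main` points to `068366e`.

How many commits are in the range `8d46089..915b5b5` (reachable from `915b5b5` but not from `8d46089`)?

4

Reachable from 915b5b5: {04cc79f, 24be9cb, 915b5b5, a373331, b4cfdbb, c8e0406}.
Reachable from 8d46089: {24be9cb, 86d71da, 8d46089, b4cfdbb}.
In 915b5b5's history but not 8d46089's: {04cc79f, 915b5b5, a373331, c8e0406} — 4 commits.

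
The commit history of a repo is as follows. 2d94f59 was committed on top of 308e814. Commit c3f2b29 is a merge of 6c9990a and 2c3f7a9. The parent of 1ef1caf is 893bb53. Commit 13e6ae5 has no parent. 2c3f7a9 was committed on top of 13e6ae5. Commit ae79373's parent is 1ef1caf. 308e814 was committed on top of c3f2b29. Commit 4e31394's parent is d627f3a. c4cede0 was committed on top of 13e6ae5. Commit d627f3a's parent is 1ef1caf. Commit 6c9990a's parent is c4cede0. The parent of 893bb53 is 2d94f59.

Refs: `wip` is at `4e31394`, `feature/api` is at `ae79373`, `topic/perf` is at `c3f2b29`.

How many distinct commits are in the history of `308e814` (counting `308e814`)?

Walking parent pointers from 308e814: reachable set = {13e6ae5, 2c3f7a9, 308e814, 6c9990a, c3f2b29, c4cede0}.
That is 6 commits.

6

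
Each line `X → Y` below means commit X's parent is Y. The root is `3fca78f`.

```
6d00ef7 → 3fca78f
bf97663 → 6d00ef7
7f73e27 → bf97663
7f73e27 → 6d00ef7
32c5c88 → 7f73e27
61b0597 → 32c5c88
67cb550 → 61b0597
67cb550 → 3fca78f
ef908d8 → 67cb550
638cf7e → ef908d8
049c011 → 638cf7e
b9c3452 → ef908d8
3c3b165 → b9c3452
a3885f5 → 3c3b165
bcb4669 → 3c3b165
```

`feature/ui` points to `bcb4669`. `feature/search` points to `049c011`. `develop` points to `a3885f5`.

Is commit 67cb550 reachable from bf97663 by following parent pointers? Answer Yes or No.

Ancestors of bf97663: {3fca78f, 6d00ef7, bf97663}.
67cb550 is not in that set, so it is not an ancestor of bf97663.

No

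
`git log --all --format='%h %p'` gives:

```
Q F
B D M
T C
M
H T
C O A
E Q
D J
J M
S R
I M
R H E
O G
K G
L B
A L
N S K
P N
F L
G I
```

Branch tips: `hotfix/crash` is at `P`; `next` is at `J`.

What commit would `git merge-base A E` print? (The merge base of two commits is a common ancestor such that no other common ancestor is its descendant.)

Ancestors of A: {A, B, D, J, L, M}.
Ancestors of E: {B, D, E, F, J, L, M, Q}.
Common ancestors: {B, D, J, L, M}.
Among these, L is not an ancestor of any other common ancestor — it is the merge base.

L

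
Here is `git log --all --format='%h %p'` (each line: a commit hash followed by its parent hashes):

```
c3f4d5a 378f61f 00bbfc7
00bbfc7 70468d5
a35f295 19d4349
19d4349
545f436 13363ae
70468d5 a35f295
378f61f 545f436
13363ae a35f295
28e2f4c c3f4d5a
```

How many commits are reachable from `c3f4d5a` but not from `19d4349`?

7

Reachable from c3f4d5a: {00bbfc7, 13363ae, 19d4349, 378f61f, 545f436, 70468d5, a35f295, c3f4d5a}.
Reachable from 19d4349: {19d4349}.
In c3f4d5a's history but not 19d4349's: {00bbfc7, 13363ae, 378f61f, 545f436, 70468d5, a35f295, c3f4d5a} — 7 commits.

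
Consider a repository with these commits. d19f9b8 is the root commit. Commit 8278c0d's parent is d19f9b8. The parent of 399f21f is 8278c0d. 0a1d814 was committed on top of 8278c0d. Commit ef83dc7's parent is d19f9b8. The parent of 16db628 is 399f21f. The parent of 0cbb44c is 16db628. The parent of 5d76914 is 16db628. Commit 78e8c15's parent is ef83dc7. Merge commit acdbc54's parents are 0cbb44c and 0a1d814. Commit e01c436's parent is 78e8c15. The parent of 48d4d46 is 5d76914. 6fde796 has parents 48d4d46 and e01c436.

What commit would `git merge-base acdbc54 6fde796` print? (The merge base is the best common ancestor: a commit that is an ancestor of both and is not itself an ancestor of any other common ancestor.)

Ancestors of acdbc54: {0a1d814, 0cbb44c, 16db628, 399f21f, 8278c0d, acdbc54, d19f9b8}.
Ancestors of 6fde796: {16db628, 399f21f, 48d4d46, 5d76914, 6fde796, 78e8c15, 8278c0d, d19f9b8, e01c436, ef83dc7}.
Common ancestors: {16db628, 399f21f, 8278c0d, d19f9b8}.
Among these, 16db628 is not an ancestor of any other common ancestor — it is the merge base.

16db628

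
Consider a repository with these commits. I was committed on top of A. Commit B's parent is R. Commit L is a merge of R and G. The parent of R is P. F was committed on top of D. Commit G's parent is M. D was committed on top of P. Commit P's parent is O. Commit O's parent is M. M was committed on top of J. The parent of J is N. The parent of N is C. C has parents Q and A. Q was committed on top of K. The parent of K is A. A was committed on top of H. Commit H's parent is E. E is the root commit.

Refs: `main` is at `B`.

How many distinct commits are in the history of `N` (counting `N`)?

7

Walking parent pointers from N: reachable set = {A, C, E, H, K, N, Q}.
That is 7 commits.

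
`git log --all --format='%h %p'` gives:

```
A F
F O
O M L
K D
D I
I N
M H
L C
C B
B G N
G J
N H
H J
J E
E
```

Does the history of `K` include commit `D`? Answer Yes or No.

Ancestors of K (commits reachable by following parents): {D, E, H, I, J, K, N}.
D is in that set, so it is an ancestor of K.

Yes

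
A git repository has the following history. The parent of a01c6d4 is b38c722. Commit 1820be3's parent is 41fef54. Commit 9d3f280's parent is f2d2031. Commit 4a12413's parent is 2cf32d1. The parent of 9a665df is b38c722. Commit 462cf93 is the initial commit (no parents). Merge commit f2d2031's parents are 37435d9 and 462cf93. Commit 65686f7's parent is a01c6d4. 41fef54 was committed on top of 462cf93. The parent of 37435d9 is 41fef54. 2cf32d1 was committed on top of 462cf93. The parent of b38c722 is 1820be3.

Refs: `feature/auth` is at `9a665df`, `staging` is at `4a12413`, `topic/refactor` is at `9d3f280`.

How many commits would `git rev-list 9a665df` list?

5

Walking parent pointers from 9a665df: reachable set = {1820be3, 41fef54, 462cf93, 9a665df, b38c722}.
That is 5 commits.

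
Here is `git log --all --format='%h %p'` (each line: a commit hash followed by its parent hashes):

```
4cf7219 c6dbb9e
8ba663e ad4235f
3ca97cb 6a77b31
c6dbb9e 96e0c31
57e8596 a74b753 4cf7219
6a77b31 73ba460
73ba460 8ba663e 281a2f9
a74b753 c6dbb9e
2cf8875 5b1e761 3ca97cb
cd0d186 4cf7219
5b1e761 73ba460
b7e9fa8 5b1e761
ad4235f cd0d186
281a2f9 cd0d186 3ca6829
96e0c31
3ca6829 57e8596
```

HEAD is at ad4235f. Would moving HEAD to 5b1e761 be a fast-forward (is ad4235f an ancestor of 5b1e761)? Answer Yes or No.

A fast-forward from ad4235f to 5b1e761 is possible iff ad4235f is an ancestor of 5b1e761.
Ancestors of 5b1e761: {281a2f9, 3ca6829, 4cf7219, 57e8596, 5b1e761, 73ba460, 8ba663e, 96e0c31, a74b753, ad4235f, c6dbb9e, cd0d186}.
ad4235f is among them, so fast-forward is possible.

Yes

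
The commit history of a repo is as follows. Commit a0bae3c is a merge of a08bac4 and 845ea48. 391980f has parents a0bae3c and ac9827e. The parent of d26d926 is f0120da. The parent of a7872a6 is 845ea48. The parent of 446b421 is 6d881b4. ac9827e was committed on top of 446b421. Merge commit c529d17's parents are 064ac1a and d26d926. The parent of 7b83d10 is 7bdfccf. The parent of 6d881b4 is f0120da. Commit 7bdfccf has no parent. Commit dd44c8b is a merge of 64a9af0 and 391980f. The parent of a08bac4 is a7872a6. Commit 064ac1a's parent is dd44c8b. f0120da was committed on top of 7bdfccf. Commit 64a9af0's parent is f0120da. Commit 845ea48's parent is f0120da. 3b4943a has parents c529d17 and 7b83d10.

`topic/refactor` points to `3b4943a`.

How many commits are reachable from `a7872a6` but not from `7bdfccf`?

3

Reachable from a7872a6: {7bdfccf, 845ea48, a7872a6, f0120da}.
Reachable from 7bdfccf: {7bdfccf}.
In a7872a6's history but not 7bdfccf's: {845ea48, a7872a6, f0120da} — 3 commits.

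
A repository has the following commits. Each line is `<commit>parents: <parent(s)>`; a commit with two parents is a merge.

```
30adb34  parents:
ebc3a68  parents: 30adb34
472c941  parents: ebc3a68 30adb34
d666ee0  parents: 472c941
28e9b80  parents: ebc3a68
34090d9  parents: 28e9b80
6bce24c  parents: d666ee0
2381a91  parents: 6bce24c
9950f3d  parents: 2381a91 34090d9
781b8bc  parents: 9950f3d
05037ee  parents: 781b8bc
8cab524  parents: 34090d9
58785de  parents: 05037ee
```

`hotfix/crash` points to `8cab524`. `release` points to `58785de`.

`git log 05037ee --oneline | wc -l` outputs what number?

11

Walking parent pointers from 05037ee: reachable set = {05037ee, 2381a91, 28e9b80, 30adb34, 34090d9, 472c941, 6bce24c, 781b8bc, 9950f3d, d666ee0, ebc3a68}.
That is 11 commits.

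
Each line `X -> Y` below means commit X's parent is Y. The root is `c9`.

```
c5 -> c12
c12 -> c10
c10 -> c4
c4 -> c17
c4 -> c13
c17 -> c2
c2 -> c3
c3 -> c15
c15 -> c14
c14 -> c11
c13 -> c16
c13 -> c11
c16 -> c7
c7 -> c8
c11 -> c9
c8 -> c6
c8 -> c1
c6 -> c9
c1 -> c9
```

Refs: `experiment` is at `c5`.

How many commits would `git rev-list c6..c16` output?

Reachable from c16: {c1, c16, c6, c7, c8, c9}.
Reachable from c6: {c6, c9}.
In c16's history but not c6's: {c1, c16, c7, c8} — 4 commits.

4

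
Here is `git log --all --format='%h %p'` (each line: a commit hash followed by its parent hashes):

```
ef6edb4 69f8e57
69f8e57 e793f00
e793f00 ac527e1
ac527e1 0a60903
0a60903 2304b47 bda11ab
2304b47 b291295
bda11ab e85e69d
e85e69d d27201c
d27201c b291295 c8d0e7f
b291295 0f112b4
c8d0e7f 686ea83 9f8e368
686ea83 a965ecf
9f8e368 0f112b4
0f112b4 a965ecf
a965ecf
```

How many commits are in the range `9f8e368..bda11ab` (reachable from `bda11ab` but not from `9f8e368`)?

Reachable from bda11ab: {0f112b4, 686ea83, 9f8e368, a965ecf, b291295, bda11ab, c8d0e7f, d27201c, e85e69d}.
Reachable from 9f8e368: {0f112b4, 9f8e368, a965ecf}.
In bda11ab's history but not 9f8e368's: {686ea83, b291295, bda11ab, c8d0e7f, d27201c, e85e69d} — 6 commits.

6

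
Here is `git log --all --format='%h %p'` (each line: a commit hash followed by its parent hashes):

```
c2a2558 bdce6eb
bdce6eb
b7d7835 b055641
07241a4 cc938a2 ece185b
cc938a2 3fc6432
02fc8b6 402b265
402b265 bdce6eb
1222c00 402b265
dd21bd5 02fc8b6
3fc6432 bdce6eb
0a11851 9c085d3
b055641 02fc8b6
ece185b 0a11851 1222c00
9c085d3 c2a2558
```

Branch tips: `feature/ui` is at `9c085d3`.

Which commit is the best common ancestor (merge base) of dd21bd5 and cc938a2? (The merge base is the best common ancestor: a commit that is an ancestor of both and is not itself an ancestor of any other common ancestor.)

Ancestors of dd21bd5: {02fc8b6, 402b265, bdce6eb, dd21bd5}.
Ancestors of cc938a2: {3fc6432, bdce6eb, cc938a2}.
Common ancestors: {bdce6eb}.
The only common ancestor is bdce6eb, so it is the merge base.

bdce6eb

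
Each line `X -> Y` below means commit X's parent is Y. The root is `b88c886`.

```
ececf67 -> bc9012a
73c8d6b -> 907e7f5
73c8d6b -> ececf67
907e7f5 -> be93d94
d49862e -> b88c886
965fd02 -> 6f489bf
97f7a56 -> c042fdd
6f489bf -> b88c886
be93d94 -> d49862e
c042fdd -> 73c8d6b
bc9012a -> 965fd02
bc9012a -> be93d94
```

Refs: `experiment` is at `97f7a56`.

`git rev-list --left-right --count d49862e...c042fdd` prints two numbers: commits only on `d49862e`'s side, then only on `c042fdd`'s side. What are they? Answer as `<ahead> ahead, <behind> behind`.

0 ahead, 8 behind

Reachable from d49862e: {b88c886, d49862e}.
Reachable from c042fdd: {6f489bf, 73c8d6b, 907e7f5, 965fd02, b88c886, bc9012a, be93d94, c042fdd, d49862e, ececf67}.
Only in d49862e's history (ahead): {} — 0.
Only in c042fdd's history (behind): {6f489bf, 73c8d6b, 907e7f5, 965fd02, bc9012a, be93d94, c042fdd, ececf67} — 8.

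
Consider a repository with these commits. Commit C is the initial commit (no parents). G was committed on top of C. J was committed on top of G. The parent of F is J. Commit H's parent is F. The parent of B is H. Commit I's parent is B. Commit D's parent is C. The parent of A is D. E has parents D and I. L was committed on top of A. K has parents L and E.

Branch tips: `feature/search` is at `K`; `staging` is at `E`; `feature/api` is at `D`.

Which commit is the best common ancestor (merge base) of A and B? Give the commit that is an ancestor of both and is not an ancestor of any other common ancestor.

Ancestors of A: {A, C, D}.
Ancestors of B: {B, C, F, G, H, J}.
Common ancestors: {C}.
The only common ancestor is C, so it is the merge base.

C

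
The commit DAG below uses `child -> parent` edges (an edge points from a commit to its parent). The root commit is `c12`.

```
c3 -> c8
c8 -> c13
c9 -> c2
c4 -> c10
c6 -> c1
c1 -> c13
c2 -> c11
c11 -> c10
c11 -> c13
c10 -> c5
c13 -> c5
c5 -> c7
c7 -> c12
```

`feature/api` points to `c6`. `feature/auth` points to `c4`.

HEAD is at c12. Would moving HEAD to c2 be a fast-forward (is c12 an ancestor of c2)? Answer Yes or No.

Yes

A fast-forward from c12 to c2 is possible iff c12 is an ancestor of c2.
Ancestors of c2: {c10, c11, c12, c13, c2, c5, c7}.
c12 is among them, so fast-forward is possible.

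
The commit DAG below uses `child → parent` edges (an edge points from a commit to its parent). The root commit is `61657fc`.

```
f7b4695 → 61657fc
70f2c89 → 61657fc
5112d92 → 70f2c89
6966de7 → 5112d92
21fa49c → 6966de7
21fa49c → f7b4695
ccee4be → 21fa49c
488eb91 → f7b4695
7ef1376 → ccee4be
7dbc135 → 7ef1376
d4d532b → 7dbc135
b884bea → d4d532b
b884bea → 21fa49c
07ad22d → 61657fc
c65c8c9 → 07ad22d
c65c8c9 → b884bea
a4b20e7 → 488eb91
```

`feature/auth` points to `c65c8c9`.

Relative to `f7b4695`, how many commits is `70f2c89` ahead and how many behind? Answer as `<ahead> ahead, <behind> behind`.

Reachable from 70f2c89: {61657fc, 70f2c89}.
Reachable from f7b4695: {61657fc, f7b4695}.
Only in 70f2c89's history (ahead): {70f2c89} — 1.
Only in f7b4695's history (behind): {f7b4695} — 1.

1 ahead, 1 behind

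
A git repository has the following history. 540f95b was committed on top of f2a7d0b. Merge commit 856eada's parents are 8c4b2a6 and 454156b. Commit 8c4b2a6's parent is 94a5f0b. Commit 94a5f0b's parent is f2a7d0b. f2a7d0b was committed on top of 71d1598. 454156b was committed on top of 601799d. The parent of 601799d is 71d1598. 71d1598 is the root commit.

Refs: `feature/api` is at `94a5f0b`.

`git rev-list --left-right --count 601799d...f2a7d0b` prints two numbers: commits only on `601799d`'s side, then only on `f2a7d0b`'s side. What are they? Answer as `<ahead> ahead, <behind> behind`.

Reachable from 601799d: {601799d, 71d1598}.
Reachable from f2a7d0b: {71d1598, f2a7d0b}.
Only in 601799d's history (ahead): {601799d} — 1.
Only in f2a7d0b's history (behind): {f2a7d0b} — 1.

1 ahead, 1 behind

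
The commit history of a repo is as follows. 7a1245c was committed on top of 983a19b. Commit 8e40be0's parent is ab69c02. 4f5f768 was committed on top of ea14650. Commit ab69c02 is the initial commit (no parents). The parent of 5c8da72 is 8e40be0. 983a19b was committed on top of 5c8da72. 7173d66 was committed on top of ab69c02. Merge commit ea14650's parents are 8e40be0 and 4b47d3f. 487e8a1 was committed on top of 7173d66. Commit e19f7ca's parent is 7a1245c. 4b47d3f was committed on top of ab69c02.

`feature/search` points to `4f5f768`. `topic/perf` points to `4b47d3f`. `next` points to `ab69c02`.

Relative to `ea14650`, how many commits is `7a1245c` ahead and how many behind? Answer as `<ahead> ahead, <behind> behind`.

3 ahead, 2 behind

Reachable from 7a1245c: {5c8da72, 7a1245c, 8e40be0, 983a19b, ab69c02}.
Reachable from ea14650: {4b47d3f, 8e40be0, ab69c02, ea14650}.
Only in 7a1245c's history (ahead): {5c8da72, 7a1245c, 983a19b} — 3.
Only in ea14650's history (behind): {4b47d3f, ea14650} — 2.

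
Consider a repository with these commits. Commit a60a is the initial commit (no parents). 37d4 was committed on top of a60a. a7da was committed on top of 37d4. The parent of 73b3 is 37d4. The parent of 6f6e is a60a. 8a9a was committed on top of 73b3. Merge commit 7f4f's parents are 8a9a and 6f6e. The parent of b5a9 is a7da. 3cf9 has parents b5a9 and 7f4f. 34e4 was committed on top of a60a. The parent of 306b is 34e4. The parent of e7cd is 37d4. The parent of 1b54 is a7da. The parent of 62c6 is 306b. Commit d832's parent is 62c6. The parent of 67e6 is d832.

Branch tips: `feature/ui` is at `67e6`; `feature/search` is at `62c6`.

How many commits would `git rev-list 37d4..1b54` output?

2

Reachable from 1b54: {1b54, 37d4, a60a, a7da}.
Reachable from 37d4: {37d4, a60a}.
In 1b54's history but not 37d4's: {1b54, a7da} — 2 commits.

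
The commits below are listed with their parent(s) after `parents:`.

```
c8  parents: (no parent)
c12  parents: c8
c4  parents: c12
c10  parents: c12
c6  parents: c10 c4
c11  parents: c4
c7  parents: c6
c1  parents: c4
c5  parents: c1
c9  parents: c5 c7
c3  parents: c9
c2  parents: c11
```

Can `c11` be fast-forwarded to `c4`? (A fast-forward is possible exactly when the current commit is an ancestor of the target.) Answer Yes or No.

A fast-forward from c11 to c4 is possible iff c11 is an ancestor of c4.
Ancestors of c4: {c12, c4, c8}.
c11 is not among them, so fast-forward is not possible.

No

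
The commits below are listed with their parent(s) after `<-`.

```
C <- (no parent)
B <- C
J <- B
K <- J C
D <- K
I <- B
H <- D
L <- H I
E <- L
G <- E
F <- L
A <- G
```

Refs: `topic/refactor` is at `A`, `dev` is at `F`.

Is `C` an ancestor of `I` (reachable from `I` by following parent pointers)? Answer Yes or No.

Yes

Ancestors of I (commits reachable by following parents): {B, C, I}.
C is in that set, so it is an ancestor of I.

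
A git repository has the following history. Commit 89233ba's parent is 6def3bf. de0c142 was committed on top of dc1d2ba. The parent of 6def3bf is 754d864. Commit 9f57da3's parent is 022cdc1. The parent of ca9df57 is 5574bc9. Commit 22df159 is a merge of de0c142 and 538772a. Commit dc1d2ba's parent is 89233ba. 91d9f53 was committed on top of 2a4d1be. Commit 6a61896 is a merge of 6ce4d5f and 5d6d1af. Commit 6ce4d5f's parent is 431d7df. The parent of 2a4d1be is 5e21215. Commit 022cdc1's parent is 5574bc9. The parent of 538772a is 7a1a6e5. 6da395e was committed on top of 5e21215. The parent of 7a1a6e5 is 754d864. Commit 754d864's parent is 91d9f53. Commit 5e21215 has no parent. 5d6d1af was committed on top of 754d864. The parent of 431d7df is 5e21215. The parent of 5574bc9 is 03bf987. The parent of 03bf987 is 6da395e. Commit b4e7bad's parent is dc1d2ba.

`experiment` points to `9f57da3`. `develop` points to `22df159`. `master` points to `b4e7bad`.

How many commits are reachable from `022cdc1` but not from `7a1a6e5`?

Reachable from 022cdc1: {022cdc1, 03bf987, 5574bc9, 5e21215, 6da395e}.
Reachable from 7a1a6e5: {2a4d1be, 5e21215, 754d864, 7a1a6e5, 91d9f53}.
In 022cdc1's history but not 7a1a6e5's: {022cdc1, 03bf987, 5574bc9, 6da395e} — 4 commits.

4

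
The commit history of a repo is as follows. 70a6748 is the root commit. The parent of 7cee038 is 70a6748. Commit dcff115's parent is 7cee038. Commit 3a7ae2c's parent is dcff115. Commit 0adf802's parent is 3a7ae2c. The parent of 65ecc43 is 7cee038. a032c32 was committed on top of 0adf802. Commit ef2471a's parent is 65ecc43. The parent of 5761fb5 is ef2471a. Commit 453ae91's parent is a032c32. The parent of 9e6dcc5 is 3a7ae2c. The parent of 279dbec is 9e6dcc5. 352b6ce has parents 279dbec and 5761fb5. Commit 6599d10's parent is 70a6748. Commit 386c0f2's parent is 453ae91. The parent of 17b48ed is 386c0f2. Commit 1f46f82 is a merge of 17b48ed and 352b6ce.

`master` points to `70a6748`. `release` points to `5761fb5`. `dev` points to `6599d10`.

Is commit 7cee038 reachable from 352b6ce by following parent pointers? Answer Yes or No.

Ancestors of 352b6ce (commits reachable by following parents): {279dbec, 352b6ce, 3a7ae2c, 5761fb5, 65ecc43, 70a6748, 7cee038, 9e6dcc5, dcff115, ef2471a}.
7cee038 is in that set, so it is an ancestor of 352b6ce.

Yes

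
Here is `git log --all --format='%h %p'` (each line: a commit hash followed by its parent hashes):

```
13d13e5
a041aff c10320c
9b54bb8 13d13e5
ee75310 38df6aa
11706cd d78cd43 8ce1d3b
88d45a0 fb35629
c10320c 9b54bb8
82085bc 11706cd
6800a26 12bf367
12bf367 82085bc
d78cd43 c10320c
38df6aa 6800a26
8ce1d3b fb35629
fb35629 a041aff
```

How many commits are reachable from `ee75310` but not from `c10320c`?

10

Reachable from ee75310: {11706cd, 12bf367, 13d13e5, 38df6aa, 6800a26, 82085bc, 8ce1d3b, 9b54bb8, a041aff, c10320c, d78cd43, ee75310, fb35629}.
Reachable from c10320c: {13d13e5, 9b54bb8, c10320c}.
In ee75310's history but not c10320c's: {11706cd, 12bf367, 38df6aa, 6800a26, 82085bc, 8ce1d3b, a041aff, d78cd43, ee75310, fb35629} — 10 commits.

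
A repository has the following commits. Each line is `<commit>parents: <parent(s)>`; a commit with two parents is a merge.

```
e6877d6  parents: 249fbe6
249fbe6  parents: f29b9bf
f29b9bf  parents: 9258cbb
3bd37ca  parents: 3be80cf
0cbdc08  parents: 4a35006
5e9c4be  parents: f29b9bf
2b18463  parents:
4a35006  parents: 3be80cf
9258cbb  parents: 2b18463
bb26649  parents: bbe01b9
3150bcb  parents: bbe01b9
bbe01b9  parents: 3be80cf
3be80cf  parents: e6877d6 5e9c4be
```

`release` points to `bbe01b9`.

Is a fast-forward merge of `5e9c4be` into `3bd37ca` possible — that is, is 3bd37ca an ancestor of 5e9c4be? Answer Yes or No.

No

A fast-forward from 3bd37ca to 5e9c4be is possible iff 3bd37ca is an ancestor of 5e9c4be.
Ancestors of 5e9c4be: {2b18463, 5e9c4be, 9258cbb, f29b9bf}.
3bd37ca is not among them, so fast-forward is not possible.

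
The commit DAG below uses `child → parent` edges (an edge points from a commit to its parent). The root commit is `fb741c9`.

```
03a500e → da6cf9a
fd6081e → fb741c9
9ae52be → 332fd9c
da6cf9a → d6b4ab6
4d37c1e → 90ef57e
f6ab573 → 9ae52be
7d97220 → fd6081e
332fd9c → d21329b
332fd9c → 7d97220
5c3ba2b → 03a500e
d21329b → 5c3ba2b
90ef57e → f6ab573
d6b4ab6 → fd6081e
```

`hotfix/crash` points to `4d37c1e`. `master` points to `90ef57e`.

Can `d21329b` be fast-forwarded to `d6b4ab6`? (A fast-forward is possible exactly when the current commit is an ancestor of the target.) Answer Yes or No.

A fast-forward from d21329b to d6b4ab6 is possible iff d21329b is an ancestor of d6b4ab6.
Ancestors of d6b4ab6: {d6b4ab6, fb741c9, fd6081e}.
d21329b is not among them, so fast-forward is not possible.

No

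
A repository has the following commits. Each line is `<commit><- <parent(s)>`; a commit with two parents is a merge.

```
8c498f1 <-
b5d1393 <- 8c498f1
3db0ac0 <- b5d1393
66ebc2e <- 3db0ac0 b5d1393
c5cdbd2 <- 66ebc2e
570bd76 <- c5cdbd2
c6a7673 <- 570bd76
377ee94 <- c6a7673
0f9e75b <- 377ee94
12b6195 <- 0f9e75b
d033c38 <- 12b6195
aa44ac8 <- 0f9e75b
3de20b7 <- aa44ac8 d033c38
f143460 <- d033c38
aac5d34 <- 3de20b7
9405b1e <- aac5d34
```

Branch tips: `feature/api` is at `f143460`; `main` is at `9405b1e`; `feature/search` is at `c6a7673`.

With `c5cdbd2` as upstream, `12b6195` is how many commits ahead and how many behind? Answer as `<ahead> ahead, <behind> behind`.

5 ahead, 0 behind

Reachable from 12b6195: {0f9e75b, 12b6195, 377ee94, 3db0ac0, 570bd76, 66ebc2e, 8c498f1, b5d1393, c5cdbd2, c6a7673}.
Reachable from c5cdbd2: {3db0ac0, 66ebc2e, 8c498f1, b5d1393, c5cdbd2}.
Only in 12b6195's history (ahead): {0f9e75b, 12b6195, 377ee94, 570bd76, c6a7673} — 5.
Only in c5cdbd2's history (behind): {} — 0.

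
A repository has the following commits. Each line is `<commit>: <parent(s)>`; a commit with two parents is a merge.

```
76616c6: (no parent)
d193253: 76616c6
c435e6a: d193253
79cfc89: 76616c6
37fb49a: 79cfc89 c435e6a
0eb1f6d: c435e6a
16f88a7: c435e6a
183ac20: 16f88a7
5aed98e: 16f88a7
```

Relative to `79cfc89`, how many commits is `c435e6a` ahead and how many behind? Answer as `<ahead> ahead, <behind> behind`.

Reachable from c435e6a: {76616c6, c435e6a, d193253}.
Reachable from 79cfc89: {76616c6, 79cfc89}.
Only in c435e6a's history (ahead): {c435e6a, d193253} — 2.
Only in 79cfc89's history (behind): {79cfc89} — 1.

2 ahead, 1 behind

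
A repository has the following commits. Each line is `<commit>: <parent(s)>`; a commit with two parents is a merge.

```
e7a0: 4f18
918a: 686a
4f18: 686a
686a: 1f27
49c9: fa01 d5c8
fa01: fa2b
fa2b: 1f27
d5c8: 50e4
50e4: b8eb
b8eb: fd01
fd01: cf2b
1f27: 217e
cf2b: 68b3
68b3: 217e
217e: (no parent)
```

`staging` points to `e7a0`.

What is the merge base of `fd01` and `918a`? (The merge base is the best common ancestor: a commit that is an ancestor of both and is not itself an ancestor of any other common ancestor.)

217e

Ancestors of fd01: {217e, 68b3, cf2b, fd01}.
Ancestors of 918a: {1f27, 217e, 686a, 918a}.
Common ancestors: {217e}.
The only common ancestor is 217e, so it is the merge base.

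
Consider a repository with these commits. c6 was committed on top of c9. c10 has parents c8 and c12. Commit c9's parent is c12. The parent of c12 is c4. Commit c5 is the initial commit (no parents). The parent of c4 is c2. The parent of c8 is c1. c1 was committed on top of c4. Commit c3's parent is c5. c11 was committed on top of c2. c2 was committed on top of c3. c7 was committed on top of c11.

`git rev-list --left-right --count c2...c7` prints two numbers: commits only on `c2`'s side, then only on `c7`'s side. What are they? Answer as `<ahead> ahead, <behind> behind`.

Reachable from c2: {c2, c3, c5}.
Reachable from c7: {c11, c2, c3, c5, c7}.
Only in c2's history (ahead): {} — 0.
Only in c7's history (behind): {c11, c7} — 2.

0 ahead, 2 behind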